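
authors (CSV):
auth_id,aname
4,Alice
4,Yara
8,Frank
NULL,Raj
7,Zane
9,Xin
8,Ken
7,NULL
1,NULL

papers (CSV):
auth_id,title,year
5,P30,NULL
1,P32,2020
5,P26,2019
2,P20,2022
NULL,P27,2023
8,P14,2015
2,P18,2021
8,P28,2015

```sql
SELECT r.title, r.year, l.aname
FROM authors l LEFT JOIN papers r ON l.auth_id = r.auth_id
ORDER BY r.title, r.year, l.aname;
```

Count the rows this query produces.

11

LEFT JOIN keeps every row from `authors`; unmatched rows get NULL for `papers`'s columns.
Matching on l.auth_id = r.auth_id. A NULL in a compared column never satisfies the condition.
- l[0] auth_id=4 → no match; kept with NULLs on the r side.
- l[1] auth_id=4 → no match; kept with NULLs on the r side.
- l[2] auth_id=8 → 2 match(es) in r → 2 row(s).
- l[3] auth_id=NULL → no match; kept with NULLs on the r side.
- l[4] auth_id=7 → no match; kept with NULLs on the r side.
- l[5] auth_id=9 → no match; kept with NULLs on the r side.
- l[6] auth_id=8 → 2 match(es) in r → 2 row(s).
- l[7] auth_id=7 → no match; kept with NULLs on the r side.
- l[8] auth_id=1 → 1 match(es) in r → 1 row(s).
Total: 5 matched + 6 padded = 11 rows.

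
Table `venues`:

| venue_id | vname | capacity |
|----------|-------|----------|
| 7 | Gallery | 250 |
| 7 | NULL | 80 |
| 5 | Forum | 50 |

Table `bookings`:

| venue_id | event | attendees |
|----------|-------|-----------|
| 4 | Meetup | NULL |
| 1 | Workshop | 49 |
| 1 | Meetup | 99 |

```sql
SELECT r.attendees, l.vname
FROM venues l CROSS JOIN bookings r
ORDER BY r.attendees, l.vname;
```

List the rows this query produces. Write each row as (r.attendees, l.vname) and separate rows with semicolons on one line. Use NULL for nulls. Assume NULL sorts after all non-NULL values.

CROSS JOIN pairs every row of `venues` with every row of `bookings`: 3 × 3 = 9 rows.

(49, Forum); (49, Gallery); (49, NULL); (99, Forum); (99, Gallery); (99, NULL); (NULL, Forum); (NULL, Gallery); (NULL, NULL)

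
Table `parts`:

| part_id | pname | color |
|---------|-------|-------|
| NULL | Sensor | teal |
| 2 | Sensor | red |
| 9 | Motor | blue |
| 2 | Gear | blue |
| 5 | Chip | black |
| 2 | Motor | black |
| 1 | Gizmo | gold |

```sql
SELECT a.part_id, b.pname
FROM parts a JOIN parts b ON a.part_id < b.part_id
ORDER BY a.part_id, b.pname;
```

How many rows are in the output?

12

INNER JOIN keeps only pairs where the ON condition holds.
Matching on a.part_id < b.part_id. A NULL in a compared column never satisfies the condition.
Matched pairs: 12.
Total: 12 rows.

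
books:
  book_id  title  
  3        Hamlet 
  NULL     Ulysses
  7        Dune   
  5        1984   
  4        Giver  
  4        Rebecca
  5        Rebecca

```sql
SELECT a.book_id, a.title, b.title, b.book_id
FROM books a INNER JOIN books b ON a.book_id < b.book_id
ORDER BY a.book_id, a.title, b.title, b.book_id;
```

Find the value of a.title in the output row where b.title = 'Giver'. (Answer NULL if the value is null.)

Hamlet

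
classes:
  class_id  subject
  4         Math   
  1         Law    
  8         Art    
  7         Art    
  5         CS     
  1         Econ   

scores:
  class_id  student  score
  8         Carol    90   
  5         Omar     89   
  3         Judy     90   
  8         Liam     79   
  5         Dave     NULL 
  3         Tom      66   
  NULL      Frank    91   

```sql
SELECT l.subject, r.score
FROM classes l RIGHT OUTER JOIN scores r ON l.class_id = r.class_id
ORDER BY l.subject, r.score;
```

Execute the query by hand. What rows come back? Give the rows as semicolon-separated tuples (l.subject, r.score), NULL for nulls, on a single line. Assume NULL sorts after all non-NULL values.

(Art, 79); (Art, 90); (CS, 89); (CS, NULL); (NULL, 66); (NULL, 90); (NULL, 91)

RIGHT JOIN keeps every row from `scores`; unmatched rows get NULL for `classes`'s columns.
Matching on l.class_id = r.class_id. A NULL in a compared column never satisfies the condition.
Matched pairs: 4; unmatched r rows kept: 3.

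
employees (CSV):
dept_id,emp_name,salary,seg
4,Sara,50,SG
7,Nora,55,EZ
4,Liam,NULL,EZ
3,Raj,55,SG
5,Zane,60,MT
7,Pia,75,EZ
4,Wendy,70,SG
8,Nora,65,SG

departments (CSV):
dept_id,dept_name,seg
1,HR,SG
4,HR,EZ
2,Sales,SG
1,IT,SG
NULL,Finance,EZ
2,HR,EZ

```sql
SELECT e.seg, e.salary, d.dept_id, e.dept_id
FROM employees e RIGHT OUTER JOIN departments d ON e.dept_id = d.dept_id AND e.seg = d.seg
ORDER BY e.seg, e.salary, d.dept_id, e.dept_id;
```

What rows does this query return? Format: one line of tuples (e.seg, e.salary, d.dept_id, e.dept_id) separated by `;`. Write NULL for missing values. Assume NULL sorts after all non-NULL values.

RIGHT JOIN keeps every row from `departments`; unmatched rows get NULL for `employees`'s columns.
Matching on e.dept_id = d.dept_id AND e.seg = d.seg. A NULL in a compared column never satisfies the condition.
Matched pairs: 1; unmatched d rows kept: 5.

(EZ, NULL, 4, 4); (NULL, NULL, 1, NULL); (NULL, NULL, 1, NULL); (NULL, NULL, 2, NULL); (NULL, NULL, 2, NULL); (NULL, NULL, NULL, NULL)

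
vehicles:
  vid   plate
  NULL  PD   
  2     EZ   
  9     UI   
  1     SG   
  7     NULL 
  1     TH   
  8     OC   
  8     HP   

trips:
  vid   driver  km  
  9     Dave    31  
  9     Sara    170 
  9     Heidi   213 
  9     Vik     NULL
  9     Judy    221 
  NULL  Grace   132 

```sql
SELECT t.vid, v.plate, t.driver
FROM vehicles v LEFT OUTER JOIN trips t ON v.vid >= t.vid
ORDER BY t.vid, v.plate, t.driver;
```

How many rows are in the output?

12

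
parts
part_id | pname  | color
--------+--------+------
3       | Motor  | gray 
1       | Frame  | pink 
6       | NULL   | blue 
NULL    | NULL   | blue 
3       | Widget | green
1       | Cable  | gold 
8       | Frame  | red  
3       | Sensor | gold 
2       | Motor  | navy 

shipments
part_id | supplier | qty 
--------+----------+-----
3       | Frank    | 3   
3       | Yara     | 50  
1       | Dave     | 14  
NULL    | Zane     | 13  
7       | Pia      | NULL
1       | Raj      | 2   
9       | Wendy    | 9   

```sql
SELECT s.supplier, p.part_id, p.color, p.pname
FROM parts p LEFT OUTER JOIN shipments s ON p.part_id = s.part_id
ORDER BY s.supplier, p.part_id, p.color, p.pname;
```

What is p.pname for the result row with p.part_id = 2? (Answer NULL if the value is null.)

Motor

LEFT JOIN keeps every row from `parts`; unmatched rows get NULL for `shipments`'s columns.
Matching on p.part_id = s.part_id. A NULL in a compared column never satisfies the condition.
Matched pairs: 10; unmatched p rows kept: 4.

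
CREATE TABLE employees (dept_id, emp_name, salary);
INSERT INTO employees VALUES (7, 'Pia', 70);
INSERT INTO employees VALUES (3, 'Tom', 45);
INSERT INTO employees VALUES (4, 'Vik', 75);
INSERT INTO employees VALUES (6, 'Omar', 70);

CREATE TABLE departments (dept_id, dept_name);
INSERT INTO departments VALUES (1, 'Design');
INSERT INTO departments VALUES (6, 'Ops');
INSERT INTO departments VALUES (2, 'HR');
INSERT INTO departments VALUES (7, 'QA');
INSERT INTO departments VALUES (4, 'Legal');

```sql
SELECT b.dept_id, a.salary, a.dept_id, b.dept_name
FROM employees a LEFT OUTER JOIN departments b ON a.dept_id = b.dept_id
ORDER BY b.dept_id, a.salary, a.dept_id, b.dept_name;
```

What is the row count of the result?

4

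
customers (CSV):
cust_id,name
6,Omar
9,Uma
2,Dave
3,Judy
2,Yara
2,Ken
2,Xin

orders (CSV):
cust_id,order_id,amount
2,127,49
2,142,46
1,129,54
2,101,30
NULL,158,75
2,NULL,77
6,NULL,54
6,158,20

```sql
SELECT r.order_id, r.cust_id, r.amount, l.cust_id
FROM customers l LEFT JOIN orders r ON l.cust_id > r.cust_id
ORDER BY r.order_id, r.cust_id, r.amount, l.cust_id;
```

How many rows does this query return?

21

LEFT JOIN keeps every row from `customers`; unmatched rows get NULL for `orders`'s columns.
Matching on l.cust_id > r.cust_id. A NULL in a compared column never satisfies the condition.
- cust_id=6: 5 matching r row(s), so 5 row(s) emitted.
- cust_id=9: 7 matching r row(s), so 7 row(s) emitted.
- cust_id=2: 1 matching r row(s), so 1 row(s) emitted.
- cust_id=3: 5 matching r row(s), so 5 row(s) emitted.
- cust_id=2: 1 matching r row(s), so 1 row(s) emitted.
- cust_id=2: 1 matching r row(s), so 1 row(s) emitted.
- cust_id=2: 1 matching r row(s), so 1 row(s) emitted.
Total: 21 rows.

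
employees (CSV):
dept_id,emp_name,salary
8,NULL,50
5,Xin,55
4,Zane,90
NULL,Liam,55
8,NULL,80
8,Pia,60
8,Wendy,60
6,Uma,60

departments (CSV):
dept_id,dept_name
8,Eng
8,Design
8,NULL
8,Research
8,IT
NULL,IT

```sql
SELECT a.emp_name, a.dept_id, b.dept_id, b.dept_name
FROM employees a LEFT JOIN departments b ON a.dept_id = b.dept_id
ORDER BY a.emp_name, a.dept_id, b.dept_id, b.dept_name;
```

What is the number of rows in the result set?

24

LEFT JOIN keeps every row from `employees`; unmatched rows get NULL for `departments`'s columns.
Matching on a.dept_id = b.dept_id. A NULL in a compared column never satisfies the condition.
Matched pairs: 20; unmatched a rows kept: 4.
Total: 20 matched + 4 padded = 24 rows.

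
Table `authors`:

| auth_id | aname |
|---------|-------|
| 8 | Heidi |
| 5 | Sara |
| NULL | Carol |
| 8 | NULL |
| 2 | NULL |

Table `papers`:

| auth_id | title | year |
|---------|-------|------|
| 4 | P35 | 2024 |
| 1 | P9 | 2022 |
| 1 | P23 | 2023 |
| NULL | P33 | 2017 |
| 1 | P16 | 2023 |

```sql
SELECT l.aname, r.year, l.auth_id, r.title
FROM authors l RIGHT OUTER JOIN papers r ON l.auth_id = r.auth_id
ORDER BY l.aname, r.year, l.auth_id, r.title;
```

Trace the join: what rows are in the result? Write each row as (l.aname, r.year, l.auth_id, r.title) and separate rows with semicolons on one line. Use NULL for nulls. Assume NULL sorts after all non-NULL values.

(NULL, 2017, NULL, P33); (NULL, 2022, NULL, P9); (NULL, 2023, NULL, P16); (NULL, 2023, NULL, P23); (NULL, 2024, NULL, P35)

RIGHT JOIN keeps every row from `papers`; unmatched rows get NULL for `authors`'s columns.
Matching on l.auth_id = r.auth_id. A NULL in a compared column never satisfies the condition.
- l (auth_id=8) has no partner in r.
- l (auth_id=5) has no partner in r.
- l (auth_id=NULL) has no partner in r.
- l (auth_id=8) has no partner in r.
- l (auth_id=2) has no partner in r.
- 5 r row(s) had no l match → kept, l columns NULL.
After projecting and ordering:
l.aname | r.year | l.auth_id | r.title
NULL | 2017 | NULL | P33
NULL | 2022 | NULL | P9
NULL | 2023 | NULL | P16
NULL | 2023 | NULL | P23
NULL | 2024 | NULL | P35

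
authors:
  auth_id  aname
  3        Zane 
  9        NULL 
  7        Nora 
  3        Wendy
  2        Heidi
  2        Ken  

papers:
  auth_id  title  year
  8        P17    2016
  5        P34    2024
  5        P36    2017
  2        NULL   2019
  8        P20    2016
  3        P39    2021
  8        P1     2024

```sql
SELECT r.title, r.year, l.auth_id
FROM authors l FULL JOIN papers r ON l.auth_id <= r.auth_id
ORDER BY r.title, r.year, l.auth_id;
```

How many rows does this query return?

FULL OUTER JOIN keeps every row from both sides; unmatched rows get NULL for the other side's columns.
Matching on l.auth_id <= r.auth_id.
- l (auth_id=3) pairs with 6 row(s) of r.
- l (auth_id=9) has no partner → padded with NULL.
- l (auth_id=7) pairs with 3 row(s) of r.
- l (auth_id=3) pairs with 6 row(s) of r.
- l (auth_id=2) pairs with 7 row(s) of r.
- l (auth_id=2) pairs with 7 row(s) of r.
Total: 29 matched + 1 padded = 30 rows.

30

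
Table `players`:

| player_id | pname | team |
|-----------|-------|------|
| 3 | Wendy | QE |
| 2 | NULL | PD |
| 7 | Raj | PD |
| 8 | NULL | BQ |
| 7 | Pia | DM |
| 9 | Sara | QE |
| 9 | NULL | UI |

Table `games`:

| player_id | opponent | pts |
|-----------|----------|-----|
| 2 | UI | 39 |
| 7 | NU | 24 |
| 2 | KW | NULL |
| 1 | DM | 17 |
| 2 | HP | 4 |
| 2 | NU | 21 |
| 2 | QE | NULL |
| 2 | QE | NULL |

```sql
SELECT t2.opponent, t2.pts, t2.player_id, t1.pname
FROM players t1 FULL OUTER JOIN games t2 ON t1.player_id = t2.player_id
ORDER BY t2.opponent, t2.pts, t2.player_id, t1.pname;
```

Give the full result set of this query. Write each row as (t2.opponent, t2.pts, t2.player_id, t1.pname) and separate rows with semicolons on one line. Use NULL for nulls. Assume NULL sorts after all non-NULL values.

(DM, 17, 1, NULL); (HP, 4, 2, NULL); (KW, NULL, 2, NULL); (NU, 21, 2, NULL); (NU, 24, 7, Pia); (NU, 24, 7, Raj); (QE, NULL, 2, NULL); (QE, NULL, 2, NULL); (UI, 39, 2, NULL); (NULL, NULL, NULL, Sara); (NULL, NULL, NULL, Wendy); (NULL, NULL, NULL, NULL); (NULL, NULL, NULL, NULL)

FULL OUTER JOIN keeps every row from both sides; unmatched rows get NULL for the other side's columns.
Matching on t1.player_id = t2.player_id.
- t1[0] player_id=3 → no match; kept with NULLs on the t2 side.
- t1[1] player_id=2 → 6 match(es) in t2 → 6 row(s).
- t1[2] player_id=7 → 1 match(es) in t2 → 1 row(s).
- t1[3] player_id=8 → no match; kept with NULLs on the t2 side.
- t1[4] player_id=7 → 1 match(es) in t2 → 1 row(s).
- t1[5] player_id=9 → no match; kept with NULLs on the t2 side.
- t1[6] player_id=9 → no match; kept with NULLs on the t2 side.
- plus 1 unmatched t2 row(s), each kept with NULL t1 columns.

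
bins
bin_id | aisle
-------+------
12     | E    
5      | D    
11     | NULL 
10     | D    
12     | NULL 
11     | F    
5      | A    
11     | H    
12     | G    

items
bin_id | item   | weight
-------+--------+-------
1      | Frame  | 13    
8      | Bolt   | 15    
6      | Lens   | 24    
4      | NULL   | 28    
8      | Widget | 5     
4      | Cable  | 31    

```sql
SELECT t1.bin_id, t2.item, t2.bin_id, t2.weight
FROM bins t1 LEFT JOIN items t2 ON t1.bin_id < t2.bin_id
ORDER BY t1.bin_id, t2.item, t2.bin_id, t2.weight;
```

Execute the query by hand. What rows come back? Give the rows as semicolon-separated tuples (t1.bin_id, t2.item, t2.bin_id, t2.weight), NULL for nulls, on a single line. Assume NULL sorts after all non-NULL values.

(5, Bolt, 8, 15); (5, Bolt, 8, 15); (5, Lens, 6, 24); (5, Lens, 6, 24); (5, Widget, 8, 5); (5, Widget, 8, 5); (10, NULL, NULL, NULL); (11, NULL, NULL, NULL); (11, NULL, NULL, NULL); (11, NULL, NULL, NULL); (12, NULL, NULL, NULL); (12, NULL, NULL, NULL); (12, NULL, NULL, NULL)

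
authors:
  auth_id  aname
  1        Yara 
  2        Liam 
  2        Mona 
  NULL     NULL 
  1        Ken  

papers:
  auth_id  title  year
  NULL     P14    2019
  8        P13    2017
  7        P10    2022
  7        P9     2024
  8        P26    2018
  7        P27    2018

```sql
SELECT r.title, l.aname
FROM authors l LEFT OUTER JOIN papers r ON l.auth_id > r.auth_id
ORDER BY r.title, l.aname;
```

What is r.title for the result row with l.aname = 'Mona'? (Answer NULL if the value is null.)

NULL

LEFT JOIN keeps every row from `authors`; unmatched rows get NULL for `papers`'s columns.
Matching on l.auth_id > r.auth_id. A NULL in a compared column never satisfies the condition.
Matched pairs: 0; unmatched l rows kept: 5.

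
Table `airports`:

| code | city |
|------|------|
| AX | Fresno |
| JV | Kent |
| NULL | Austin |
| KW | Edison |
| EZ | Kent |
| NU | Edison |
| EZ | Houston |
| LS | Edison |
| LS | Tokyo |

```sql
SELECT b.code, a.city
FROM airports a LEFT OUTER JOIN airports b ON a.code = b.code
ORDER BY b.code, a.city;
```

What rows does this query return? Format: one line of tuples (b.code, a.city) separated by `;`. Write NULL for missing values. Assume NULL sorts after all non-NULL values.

(AX, Fresno); (EZ, Houston); (EZ, Houston); (EZ, Kent); (EZ, Kent); (JV, Kent); (KW, Edison); (LS, Edison); (LS, Edison); (LS, Tokyo); (LS, Tokyo); (NU, Edison); (NULL, Austin)

LEFT JOIN keeps every row from `airports a`; unmatched rows get NULL for `airports b`'s columns.
Matching on a.code = b.code. A NULL in a compared column never satisfies the condition.
- code=AX: 1 matching b row(s), so 1 row(s) emitted.
- code=JV: 1 matching b row(s), so 1 row(s) emitted.
- code=NULL: no b row matches, row kept with b columns NULL.
- code=KW: 1 matching b row(s), so 1 row(s) emitted.
- code=EZ: 2 matching b row(s), so 2 row(s) emitted.
- code=NU: 1 matching b row(s), so 1 row(s) emitted.
- code=EZ: 2 matching b row(s), so 2 row(s) emitted.
- code=LS: 2 matching b row(s), so 2 row(s) emitted.
- code=LS: 2 matching b row(s), so 2 row(s) emitted.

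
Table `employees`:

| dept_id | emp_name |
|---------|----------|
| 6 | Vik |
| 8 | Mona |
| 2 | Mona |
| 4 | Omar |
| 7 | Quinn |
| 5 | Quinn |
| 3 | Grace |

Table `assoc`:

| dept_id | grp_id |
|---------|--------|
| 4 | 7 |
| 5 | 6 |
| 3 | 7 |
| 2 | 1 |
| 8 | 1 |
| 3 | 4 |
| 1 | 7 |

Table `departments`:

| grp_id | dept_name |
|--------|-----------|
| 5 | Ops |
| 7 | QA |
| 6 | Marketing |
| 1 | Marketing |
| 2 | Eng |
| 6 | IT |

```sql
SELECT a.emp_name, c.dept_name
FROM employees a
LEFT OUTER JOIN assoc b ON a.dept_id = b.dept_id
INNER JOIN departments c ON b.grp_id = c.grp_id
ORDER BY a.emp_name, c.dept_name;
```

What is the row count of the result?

6

Joins associate left-to-right: employees LEFT JOIN assoc on dept_id gives 8 intermediate row(s).
Then INNER JOIN `departments c` on grp_id: keep only rows whose b.grp_id appears in c.
Result: 6 row(s).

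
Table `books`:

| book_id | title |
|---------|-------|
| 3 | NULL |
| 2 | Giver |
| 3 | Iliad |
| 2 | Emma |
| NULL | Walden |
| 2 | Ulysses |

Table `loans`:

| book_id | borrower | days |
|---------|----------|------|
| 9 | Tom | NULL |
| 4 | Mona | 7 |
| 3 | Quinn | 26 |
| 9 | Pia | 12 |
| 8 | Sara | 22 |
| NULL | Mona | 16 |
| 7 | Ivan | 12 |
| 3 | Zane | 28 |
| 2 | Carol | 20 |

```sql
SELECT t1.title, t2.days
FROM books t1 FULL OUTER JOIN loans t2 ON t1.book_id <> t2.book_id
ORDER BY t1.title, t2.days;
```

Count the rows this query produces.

35

FULL OUTER JOIN keeps every row from both sides; unmatched rows get NULL for the other side's columns.
Matching on t1.book_id <> t2.book_id. A NULL in a compared column never satisfies the condition.
- t1[0] book_id=3 → 6 match(es) in t2 → 6 row(s).
- t1[1] book_id=2 → 7 match(es) in t2 → 7 row(s).
- t1[2] book_id=3 → 6 match(es) in t2 → 6 row(s).
- t1[3] book_id=2 → 7 match(es) in t2 → 7 row(s).
- t1[4] book_id=NULL → no match; kept with NULLs on the t2 side.
- t1[5] book_id=2 → 7 match(es) in t2 → 7 row(s).
- 1 t2 row(s) had no t1 match → kept, t1 columns NULL.
Total: 33 matched + 2 padded = 35 rows.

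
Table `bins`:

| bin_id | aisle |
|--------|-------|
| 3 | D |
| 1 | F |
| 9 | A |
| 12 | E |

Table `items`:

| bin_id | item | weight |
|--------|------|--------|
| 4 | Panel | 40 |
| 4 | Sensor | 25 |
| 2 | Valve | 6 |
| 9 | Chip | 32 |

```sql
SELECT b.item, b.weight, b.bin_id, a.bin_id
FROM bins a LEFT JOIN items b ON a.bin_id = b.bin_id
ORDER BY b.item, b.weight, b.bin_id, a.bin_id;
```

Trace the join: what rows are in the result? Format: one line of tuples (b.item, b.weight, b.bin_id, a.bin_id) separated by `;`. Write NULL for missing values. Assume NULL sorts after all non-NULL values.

LEFT JOIN keeps every row from `bins`; unmatched rows get NULL for `items`'s columns.
Matching on a.bin_id = b.bin_id.
Matched pairs: 1; unmatched a rows kept: 3.

(Chip, 32, 9, 9); (NULL, NULL, NULL, 1); (NULL, NULL, NULL, 3); (NULL, NULL, NULL, 12)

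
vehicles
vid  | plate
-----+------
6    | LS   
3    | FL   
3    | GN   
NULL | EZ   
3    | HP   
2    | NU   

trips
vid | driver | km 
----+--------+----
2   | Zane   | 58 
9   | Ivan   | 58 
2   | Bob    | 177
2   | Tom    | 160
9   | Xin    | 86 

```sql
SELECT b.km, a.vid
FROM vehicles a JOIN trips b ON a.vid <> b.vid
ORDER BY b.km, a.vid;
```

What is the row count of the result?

INNER JOIN keeps only pairs where the ON condition holds.
Matching on a.vid <> b.vid. A NULL in a compared column never satisfies the condition.
Matched pairs: 22.
Total: 22 rows.

22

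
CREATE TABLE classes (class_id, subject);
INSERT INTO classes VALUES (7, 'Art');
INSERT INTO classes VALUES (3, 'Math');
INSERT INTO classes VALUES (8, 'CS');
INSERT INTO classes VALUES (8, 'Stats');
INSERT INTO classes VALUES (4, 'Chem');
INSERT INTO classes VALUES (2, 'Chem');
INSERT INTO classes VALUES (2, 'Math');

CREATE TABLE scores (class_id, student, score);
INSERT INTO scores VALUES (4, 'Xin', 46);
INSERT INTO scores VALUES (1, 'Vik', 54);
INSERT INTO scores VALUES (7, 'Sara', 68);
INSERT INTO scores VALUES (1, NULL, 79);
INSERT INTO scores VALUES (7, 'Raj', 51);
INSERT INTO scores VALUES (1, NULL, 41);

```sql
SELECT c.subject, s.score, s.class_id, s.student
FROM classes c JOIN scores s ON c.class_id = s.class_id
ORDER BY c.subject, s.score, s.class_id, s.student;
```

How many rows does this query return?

INNER JOIN keeps only pairs where the ON condition holds.
Matching on c.class_id = s.class_id.
- c[0] class_id=7 → 2 match(es) in s → 2 row(s).
- c[1] class_id=3 → no match; dropped.
- c[2] class_id=8 → no match; dropped.
- c[3] class_id=8 → no match; dropped.
- c[4] class_id=4 → 1 match(es) in s → 1 row(s).
- c[5] class_id=2 → no match; dropped.
- c[6] class_id=2 → no match; dropped.
Total: 3 rows.

3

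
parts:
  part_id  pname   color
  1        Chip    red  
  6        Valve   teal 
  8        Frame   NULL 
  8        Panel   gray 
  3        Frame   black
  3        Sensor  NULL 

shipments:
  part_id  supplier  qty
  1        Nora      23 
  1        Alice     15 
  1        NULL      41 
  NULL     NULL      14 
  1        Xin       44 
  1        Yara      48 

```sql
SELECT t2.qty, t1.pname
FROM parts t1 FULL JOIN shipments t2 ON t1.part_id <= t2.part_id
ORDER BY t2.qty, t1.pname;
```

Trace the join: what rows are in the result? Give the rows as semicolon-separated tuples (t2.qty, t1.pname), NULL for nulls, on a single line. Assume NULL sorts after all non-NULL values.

FULL OUTER JOIN keeps every row from both sides; unmatched rows get NULL for the other side's columns.
Matching on t1.part_id <= t2.part_id. A NULL in a compared column never satisfies the condition.
Matched pairs: 5; unmatched t1 rows kept: 5; unmatched t2 rows kept: 1.

(14, NULL); (15, Chip); (23, Chip); (41, Chip); (44, Chip); (48, Chip); (NULL, Frame); (NULL, Frame); (NULL, Panel); (NULL, Sensor); (NULL, Valve)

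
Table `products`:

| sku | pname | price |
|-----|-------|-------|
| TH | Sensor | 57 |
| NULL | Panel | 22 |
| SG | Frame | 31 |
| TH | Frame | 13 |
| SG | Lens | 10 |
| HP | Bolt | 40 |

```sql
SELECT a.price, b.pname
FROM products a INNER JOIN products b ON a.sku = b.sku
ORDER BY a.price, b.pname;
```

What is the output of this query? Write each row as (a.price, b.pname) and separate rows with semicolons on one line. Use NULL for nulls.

(10, Frame); (10, Lens); (13, Frame); (13, Sensor); (31, Frame); (31, Lens); (40, Bolt); (57, Frame); (57, Sensor)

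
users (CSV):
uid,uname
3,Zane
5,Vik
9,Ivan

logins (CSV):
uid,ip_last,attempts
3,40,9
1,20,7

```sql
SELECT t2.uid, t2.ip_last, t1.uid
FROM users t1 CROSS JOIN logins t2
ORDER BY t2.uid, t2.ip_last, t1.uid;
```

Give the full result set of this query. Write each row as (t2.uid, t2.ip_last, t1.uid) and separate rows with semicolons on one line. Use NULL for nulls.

(1, 20, 3); (1, 20, 5); (1, 20, 9); (3, 40, 3); (3, 40, 5); (3, 40, 9)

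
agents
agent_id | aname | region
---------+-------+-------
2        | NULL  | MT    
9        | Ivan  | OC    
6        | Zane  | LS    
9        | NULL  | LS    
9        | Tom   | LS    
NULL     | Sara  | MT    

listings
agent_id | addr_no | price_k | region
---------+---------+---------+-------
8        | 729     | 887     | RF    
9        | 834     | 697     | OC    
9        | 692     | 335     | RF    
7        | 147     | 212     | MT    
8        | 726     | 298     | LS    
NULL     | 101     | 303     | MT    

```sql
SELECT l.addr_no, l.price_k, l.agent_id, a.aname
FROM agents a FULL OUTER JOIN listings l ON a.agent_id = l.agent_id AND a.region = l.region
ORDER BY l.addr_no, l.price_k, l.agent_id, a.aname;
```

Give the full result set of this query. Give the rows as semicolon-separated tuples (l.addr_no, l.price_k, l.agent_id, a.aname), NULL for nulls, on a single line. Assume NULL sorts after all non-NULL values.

FULL OUTER JOIN keeps every row from both sides; unmatched rows get NULL for the other side's columns.
Matching on a.agent_id = l.agent_id AND a.region = l.region. A NULL in a compared column never satisfies the condition.
- agent_id=2, region=MT: no l row matches, row kept with l columns NULL.
- agent_id=9, region=OC: 1 matching l row(s), so 1 row(s) emitted.
- agent_id=6, region=LS: no l row matches, row kept with l columns NULL.
- agent_id=9, region=LS: no l row matches, row kept with l columns NULL.
- agent_id=9, region=LS: no l row matches, row kept with l columns NULL.
- agent_id=NULL, region=MT: no l row matches, row kept with l columns NULL.
- 5 row(s) from l found no a partner → padded with NULL.

(101, 303, NULL, NULL); (147, 212, 7, NULL); (692, 335, 9, NULL); (726, 298, 8, NULL); (729, 887, 8, NULL); (834, 697, 9, Ivan); (NULL, NULL, NULL, Sara); (NULL, NULL, NULL, Tom); (NULL, NULL, NULL, Zane); (NULL, NULL, NULL, NULL); (NULL, NULL, NULL, NULL)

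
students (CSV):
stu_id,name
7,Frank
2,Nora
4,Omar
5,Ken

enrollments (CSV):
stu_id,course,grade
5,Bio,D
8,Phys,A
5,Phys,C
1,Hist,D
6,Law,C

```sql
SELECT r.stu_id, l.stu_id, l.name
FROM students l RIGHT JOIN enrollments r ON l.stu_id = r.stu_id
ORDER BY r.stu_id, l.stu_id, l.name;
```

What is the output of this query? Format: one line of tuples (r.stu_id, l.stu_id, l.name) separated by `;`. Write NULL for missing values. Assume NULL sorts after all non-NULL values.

(1, NULL, NULL); (5, 5, Ken); (5, 5, Ken); (6, NULL, NULL); (8, NULL, NULL)

RIGHT JOIN keeps every row from `enrollments`; unmatched rows get NULL for `students`'s columns.
Matching on l.stu_id = r.stu_id.
- stu_id=7: no matching r row.
- stu_id=2: no matching r row.
- stu_id=4: no matching r row.
- stu_id=5: 2 matching r row(s), so 2 row(s) emitted.
- plus 3 unmatched r row(s), each kept with NULL l columns.
After projecting and ordering:
r.stu_id | l.stu_id | l.name
1 | NULL | NULL
5 | 5 | Ken
5 | 5 | Ken
6 | NULL | NULL
8 | NULL | NULL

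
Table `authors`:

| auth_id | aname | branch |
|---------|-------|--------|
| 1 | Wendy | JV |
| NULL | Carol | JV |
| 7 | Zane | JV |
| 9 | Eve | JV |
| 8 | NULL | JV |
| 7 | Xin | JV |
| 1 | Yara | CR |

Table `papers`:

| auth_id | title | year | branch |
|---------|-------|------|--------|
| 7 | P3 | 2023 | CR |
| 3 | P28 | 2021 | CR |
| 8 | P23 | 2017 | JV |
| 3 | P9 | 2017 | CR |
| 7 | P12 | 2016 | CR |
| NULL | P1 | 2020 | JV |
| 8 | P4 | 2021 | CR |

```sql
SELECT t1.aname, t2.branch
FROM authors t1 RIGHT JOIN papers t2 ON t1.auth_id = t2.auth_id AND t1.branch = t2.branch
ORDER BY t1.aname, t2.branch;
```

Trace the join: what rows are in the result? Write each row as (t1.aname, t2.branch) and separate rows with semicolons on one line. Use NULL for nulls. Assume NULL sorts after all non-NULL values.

RIGHT JOIN keeps every row from `papers`; unmatched rows get NULL for `authors`'s columns.
Matching on t1.auth_id = t2.auth_id AND t1.branch = t2.branch. A NULL in a compared column never satisfies the condition.
- auth_id=1, branch=JV: no matching t2 row.
- auth_id=NULL, branch=JV: no matching t2 row.
- auth_id=7, branch=JV: no matching t2 row.
- auth_id=9, branch=JV: no matching t2 row.
- auth_id=8, branch=JV: 1 matching t2 row(s), so 1 row(s) emitted.
- auth_id=7, branch=JV: no matching t2 row.
- auth_id=1, branch=CR: no matching t2 row.
- 6 t2 row(s) had no t1 match → kept, t1 columns NULL.
After projecting and ordering:
t1.aname | t2.branch
NULL | CR
NULL | CR
NULL | CR
NULL | CR
NULL | CR
NULL | JV
NULL | JV

(NULL, CR); (NULL, CR); (NULL, CR); (NULL, CR); (NULL, CR); (NULL, JV); (NULL, JV)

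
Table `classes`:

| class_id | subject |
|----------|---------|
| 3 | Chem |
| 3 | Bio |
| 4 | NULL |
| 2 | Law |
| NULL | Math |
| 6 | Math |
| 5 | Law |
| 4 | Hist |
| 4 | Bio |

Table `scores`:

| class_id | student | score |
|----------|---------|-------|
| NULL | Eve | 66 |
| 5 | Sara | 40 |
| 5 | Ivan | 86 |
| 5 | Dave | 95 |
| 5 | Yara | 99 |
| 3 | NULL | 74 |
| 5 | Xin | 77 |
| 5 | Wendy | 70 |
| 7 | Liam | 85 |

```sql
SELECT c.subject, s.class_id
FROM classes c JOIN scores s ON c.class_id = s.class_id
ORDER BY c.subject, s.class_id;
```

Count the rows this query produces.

INNER JOIN keeps only pairs where the ON condition holds.
Matching on c.class_id = s.class_id. A NULL in a compared column never satisfies the condition.
Matched pairs: 8.
Total: 8 rows.

8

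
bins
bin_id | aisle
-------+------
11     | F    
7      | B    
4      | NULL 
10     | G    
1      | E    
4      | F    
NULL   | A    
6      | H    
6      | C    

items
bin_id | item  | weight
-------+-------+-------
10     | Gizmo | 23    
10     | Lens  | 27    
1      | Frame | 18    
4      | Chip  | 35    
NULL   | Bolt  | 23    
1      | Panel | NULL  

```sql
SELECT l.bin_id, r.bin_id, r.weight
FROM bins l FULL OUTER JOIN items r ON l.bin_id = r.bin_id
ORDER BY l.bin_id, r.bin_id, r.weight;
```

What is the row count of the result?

FULL OUTER JOIN keeps every row from both sides; unmatched rows get NULL for the other side's columns.
Matching on l.bin_id = r.bin_id. A NULL in a compared column never satisfies the condition.
- l[0] bin_id=11 → no match; kept with NULLs on the r side.
- l[1] bin_id=7 → no match; kept with NULLs on the r side.
- l[2] bin_id=4 → 1 match(es) in r → 1 row(s).
- l[3] bin_id=10 → 2 match(es) in r → 2 row(s).
- l[4] bin_id=1 → 2 match(es) in r → 2 row(s).
- l[5] bin_id=4 → 1 match(es) in r → 1 row(s).
- l[6] bin_id=NULL → no match; kept with NULLs on the r side.
- l[7] bin_id=6 → no match; kept with NULLs on the r side.
- l[8] bin_id=6 → no match; kept with NULLs on the r side.
- 1 r row(s) had no l match → kept, l columns NULL.
Total: 6 matched + 6 padded = 12 rows.

12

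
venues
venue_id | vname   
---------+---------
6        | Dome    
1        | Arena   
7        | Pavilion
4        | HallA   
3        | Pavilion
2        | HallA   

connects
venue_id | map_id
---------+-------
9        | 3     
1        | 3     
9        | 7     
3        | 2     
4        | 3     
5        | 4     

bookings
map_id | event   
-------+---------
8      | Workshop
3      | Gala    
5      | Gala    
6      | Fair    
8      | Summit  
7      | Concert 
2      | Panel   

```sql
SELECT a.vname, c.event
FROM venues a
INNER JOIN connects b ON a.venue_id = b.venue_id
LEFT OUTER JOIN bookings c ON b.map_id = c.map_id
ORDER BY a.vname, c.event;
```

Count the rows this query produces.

3

Step 1 — a INNER JOIN b on venue_id → 3 row(s).
Then LEFT JOIN `bookings c` on map_id: each of those 3 rows is kept; rows whose b.map_id has no match in c get NULL for c's columns.
Result: 3 row(s).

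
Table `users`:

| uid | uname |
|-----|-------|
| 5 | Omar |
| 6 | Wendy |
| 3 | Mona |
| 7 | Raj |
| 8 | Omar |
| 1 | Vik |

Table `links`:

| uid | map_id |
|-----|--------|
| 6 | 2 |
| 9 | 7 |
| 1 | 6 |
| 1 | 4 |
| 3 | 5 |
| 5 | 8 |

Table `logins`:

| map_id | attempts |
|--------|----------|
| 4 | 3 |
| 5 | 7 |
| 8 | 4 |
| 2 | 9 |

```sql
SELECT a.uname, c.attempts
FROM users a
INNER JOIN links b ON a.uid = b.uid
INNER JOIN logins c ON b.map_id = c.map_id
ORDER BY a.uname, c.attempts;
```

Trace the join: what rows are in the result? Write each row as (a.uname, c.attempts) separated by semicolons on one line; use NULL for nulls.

(Mona, 7); (Omar, 4); (Vik, 3); (Wendy, 9)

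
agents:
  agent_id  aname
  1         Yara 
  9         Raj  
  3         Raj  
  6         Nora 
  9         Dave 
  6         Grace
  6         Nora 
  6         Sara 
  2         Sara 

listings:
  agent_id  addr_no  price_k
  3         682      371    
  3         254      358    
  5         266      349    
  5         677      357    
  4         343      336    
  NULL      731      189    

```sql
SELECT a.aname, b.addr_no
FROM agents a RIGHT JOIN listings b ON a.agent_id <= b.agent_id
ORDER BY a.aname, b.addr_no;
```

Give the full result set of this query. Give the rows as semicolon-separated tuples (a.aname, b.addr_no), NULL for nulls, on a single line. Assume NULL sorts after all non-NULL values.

(Raj, 254); (Raj, 266); (Raj, 343); (Raj, 677); (Raj, 682); (Sara, 254); (Sara, 266); (Sara, 343); (Sara, 677); (Sara, 682); (Yara, 254); (Yara, 266); (Yara, 343); (Yara, 677); (Yara, 682); (NULL, 731)

RIGHT JOIN keeps every row from `listings`; unmatched rows get NULL for `agents`'s columns.
Matching on a.agent_id <= b.agent_id. A NULL in a compared column never satisfies the condition.
Matched pairs: 15; unmatched b rows kept: 1.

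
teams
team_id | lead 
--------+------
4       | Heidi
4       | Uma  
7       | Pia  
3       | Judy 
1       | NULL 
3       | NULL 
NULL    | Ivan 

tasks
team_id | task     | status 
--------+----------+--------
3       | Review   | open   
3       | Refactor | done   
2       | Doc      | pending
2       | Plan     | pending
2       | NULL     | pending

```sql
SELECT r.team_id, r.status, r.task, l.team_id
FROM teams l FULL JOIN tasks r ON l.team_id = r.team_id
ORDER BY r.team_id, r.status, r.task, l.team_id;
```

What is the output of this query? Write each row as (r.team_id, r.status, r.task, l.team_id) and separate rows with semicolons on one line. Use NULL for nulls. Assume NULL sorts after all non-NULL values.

(2, pending, Doc, NULL); (2, pending, Plan, NULL); (2, pending, NULL, NULL); (3, done, Refactor, 3); (3, done, Refactor, 3); (3, open, Review, 3); (3, open, Review, 3); (NULL, NULL, NULL, 1); (NULL, NULL, NULL, 4); (NULL, NULL, NULL, 4); (NULL, NULL, NULL, 7); (NULL, NULL, NULL, NULL)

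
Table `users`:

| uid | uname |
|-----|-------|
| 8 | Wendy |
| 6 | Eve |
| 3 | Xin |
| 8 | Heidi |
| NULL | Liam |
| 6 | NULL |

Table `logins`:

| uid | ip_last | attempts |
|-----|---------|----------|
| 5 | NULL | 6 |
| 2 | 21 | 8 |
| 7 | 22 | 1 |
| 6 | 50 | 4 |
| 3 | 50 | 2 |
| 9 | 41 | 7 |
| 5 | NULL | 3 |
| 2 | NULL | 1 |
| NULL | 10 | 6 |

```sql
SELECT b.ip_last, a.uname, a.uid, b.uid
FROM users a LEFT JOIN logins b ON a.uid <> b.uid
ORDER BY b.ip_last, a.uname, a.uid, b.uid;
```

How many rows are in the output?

38

LEFT JOIN keeps every row from `users`; unmatched rows get NULL for `logins`'s columns.
Matching on a.uid <> b.uid. A NULL in a compared column never satisfies the condition.
Matched pairs: 37; unmatched a rows kept: 1.
Total: 37 matched + 1 padded = 38 rows.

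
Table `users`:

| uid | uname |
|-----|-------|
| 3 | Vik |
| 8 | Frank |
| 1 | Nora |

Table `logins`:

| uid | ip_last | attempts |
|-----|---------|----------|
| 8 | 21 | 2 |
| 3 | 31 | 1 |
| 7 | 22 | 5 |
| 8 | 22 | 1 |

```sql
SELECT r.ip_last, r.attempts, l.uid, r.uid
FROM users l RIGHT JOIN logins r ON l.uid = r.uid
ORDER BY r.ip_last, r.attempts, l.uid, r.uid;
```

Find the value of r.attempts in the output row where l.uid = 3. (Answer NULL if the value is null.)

1

RIGHT JOIN keeps every row from `logins`; unmatched rows get NULL for `users`'s columns.
Matching on l.uid = r.uid.
- l row (uid=3): matches 1 r row(s) → 1 output row(s).
- l row (uid=8): matches 2 r row(s) → 2 output row(s).
- l row (uid=1): no match.
- 1 row(s) from r found no l partner → padded with NULL.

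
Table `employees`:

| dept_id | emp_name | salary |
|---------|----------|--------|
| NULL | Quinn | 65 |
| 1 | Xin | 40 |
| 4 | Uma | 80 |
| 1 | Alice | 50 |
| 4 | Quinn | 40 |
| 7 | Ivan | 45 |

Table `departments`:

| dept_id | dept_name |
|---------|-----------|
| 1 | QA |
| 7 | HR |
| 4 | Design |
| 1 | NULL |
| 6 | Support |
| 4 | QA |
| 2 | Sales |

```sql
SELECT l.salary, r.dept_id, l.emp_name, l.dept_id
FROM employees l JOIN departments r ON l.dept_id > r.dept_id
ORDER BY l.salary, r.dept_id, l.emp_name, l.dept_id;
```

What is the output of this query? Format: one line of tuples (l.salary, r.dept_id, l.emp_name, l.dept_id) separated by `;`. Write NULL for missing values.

(40, 1, Quinn, 4); (40, 1, Quinn, 4); (40, 2, Quinn, 4); (45, 1, Ivan, 7); (45, 1, Ivan, 7); (45, 2, Ivan, 7); (45, 4, Ivan, 7); (45, 4, Ivan, 7); (45, 6, Ivan, 7); (80, 1, Uma, 4); (80, 1, Uma, 4); (80, 2, Uma, 4)

INNER JOIN keeps only pairs where the ON condition holds.
Matching on l.dept_id > r.dept_id. A NULL in a compared column never satisfies the condition.
- l row (dept_id=NULL): no match → dropped.
- l row (dept_id=1): no match → dropped.
- l row (dept_id=4): matches 3 r row(s) → 3 output row(s).
- l row (dept_id=1): no match → dropped.
- l row (dept_id=4): matches 3 r row(s) → 3 output row(s).
- l row (dept_id=7): matches 6 r row(s) → 6 output row(s).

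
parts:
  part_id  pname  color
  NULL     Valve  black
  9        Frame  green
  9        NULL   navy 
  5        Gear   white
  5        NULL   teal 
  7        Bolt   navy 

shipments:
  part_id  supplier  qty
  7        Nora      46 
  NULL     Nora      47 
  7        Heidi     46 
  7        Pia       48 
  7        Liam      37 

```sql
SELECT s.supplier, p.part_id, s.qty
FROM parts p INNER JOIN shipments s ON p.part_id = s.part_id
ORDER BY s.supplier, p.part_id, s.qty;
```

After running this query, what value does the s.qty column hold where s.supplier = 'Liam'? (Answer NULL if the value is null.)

INNER JOIN keeps only pairs where the ON condition holds.
Matching on p.part_id = s.part_id. A NULL in a compared column never satisfies the condition.
- part_id=NULL: no matching s row, dropped.
- part_id=9: no matching s row, dropped.
- part_id=9: no matching s row, dropped.
- part_id=5: no matching s row, dropped.
- part_id=5: no matching s row, dropped.
- part_id=7: 4 matching s row(s), so 4 row(s) emitted.

37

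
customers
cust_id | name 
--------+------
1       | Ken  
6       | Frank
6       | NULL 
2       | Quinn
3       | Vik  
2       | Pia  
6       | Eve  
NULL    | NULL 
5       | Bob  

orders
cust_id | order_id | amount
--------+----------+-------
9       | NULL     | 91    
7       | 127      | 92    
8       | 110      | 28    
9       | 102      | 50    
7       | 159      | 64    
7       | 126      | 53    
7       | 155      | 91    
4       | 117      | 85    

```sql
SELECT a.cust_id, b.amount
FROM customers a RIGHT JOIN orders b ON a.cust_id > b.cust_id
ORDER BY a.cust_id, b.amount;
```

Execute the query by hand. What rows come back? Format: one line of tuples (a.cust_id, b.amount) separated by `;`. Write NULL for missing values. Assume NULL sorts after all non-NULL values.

RIGHT JOIN keeps every row from `orders`; unmatched rows get NULL for `customers`'s columns.
Matching on a.cust_id > b.cust_id. A NULL in a compared column never satisfies the condition.
Matched pairs: 4; unmatched b rows kept: 7.

(5, 85); (6, 85); (6, 85); (6, 85); (NULL, 28); (NULL, 50); (NULL, 53); (NULL, 64); (NULL, 91); (NULL, 91); (NULL, 92)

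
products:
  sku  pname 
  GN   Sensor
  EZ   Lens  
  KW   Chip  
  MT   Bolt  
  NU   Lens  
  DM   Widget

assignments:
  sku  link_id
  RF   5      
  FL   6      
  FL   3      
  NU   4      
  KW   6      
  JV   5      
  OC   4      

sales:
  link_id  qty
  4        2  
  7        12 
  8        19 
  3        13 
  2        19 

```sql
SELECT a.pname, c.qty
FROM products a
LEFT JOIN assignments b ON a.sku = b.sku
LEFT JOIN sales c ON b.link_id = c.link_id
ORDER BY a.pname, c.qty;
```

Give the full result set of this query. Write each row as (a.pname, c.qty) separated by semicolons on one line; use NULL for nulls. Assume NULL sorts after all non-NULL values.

Step 1 — a LEFT JOIN b on sku → 6 row(s).
Then LEFT JOIN `sales c` on link_id: each of those 6 rows is kept; rows whose b.link_id has no match in c get NULL for c's columns.

(Bolt, NULL); (Chip, NULL); (Lens, 2); (Lens, NULL); (Sensor, NULL); (Widget, NULL)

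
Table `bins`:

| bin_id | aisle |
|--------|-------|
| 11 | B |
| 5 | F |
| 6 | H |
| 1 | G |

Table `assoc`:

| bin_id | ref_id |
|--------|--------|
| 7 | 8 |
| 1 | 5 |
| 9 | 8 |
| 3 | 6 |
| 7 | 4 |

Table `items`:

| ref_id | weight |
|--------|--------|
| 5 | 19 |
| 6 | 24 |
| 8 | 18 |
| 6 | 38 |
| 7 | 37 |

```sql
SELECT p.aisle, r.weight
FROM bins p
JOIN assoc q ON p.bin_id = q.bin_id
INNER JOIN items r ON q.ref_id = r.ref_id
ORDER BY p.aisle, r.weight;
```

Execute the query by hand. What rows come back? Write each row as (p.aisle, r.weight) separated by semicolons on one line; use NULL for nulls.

(G, 19)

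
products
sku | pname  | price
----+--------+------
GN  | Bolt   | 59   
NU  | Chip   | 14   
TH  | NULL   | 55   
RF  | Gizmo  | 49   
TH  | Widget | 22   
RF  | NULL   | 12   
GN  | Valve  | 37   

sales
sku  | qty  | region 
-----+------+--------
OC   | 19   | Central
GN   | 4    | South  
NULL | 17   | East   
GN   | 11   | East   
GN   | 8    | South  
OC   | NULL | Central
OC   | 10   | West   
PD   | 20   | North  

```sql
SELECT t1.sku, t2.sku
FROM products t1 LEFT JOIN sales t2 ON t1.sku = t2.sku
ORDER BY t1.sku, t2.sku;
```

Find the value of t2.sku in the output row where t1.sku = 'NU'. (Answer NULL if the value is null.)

NULL

LEFT JOIN keeps every row from `products`; unmatched rows get NULL for `sales`'s columns.
Matching on t1.sku = t2.sku. A NULL in a compared column never satisfies the condition.
- t1[0] sku=GN → 3 match(es) in t2 → 3 row(s).
- t1[1] sku=NU → no match; kept with NULLs on the t2 side.
- t1[2] sku=TH → no match; kept with NULLs on the t2 side.
- t1[3] sku=RF → no match; kept with NULLs on the t2 side.
- t1[4] sku=TH → no match; kept with NULLs on the t2 side.
- t1[5] sku=RF → no match; kept with NULLs on the t2 side.
- t1[6] sku=GN → 3 match(es) in t2 → 3 row(s).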